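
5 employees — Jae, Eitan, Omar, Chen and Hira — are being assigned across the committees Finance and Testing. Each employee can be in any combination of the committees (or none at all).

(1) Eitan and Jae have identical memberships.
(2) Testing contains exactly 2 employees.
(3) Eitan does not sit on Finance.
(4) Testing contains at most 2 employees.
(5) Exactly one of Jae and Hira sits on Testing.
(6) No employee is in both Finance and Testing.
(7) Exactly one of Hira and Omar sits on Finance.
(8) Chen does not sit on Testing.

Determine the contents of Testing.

Testing = {Eitan, Jae}

From (3): Eitan ∉ Finance.
From (8): Chen ∉ Testing.
(1): Jae matches Eitan: Jae ∉ Finance.
Suppose Jae ∉ Testing: no assignment then satisfies all the clues, so Jae ∈ Testing.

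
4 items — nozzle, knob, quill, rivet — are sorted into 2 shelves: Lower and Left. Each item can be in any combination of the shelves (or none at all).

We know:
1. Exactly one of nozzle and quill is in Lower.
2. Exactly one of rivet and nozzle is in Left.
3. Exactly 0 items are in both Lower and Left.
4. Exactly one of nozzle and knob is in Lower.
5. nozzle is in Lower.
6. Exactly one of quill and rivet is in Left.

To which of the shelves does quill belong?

quill: none

From (5): nozzle ∈ Lower.
(1) (exactly one): quill ∉ Lower.
(4) (exactly one): knob ∉ Lower.
Suppose quill ∈ Left: no assignment then satisfies all the clues, so quill ∉ Left.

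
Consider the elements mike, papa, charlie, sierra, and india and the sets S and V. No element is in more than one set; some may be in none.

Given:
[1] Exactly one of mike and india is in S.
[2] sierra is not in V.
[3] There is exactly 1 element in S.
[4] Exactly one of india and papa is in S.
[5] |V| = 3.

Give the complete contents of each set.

S = {india}; V = {charlie, mike, papa}

From (2): sierra ∉ V.
Suppose mike ∈ S: no assignment then satisfies all the clues, so mike ∉ S.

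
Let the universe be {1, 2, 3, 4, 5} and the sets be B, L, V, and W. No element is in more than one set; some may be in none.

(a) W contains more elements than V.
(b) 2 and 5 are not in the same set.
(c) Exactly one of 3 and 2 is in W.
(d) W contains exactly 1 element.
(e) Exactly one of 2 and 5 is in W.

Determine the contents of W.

W = {2}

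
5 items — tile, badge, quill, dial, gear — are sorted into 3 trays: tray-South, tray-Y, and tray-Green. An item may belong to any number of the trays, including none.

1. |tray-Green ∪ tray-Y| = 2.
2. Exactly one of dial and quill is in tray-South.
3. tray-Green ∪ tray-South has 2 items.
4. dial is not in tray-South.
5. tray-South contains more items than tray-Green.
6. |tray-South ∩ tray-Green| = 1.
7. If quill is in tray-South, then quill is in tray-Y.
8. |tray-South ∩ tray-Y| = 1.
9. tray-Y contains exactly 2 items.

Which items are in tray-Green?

tray-Green = {quill}

From (4): dial ∉ tray-South.
(2) (exactly one): quill ∈ tray-South.
(7): quill ∈ tray-Y.
Suppose tile ∈ tray-Green: no assignment then satisfies all the clues, so tile ∉ tray-Green.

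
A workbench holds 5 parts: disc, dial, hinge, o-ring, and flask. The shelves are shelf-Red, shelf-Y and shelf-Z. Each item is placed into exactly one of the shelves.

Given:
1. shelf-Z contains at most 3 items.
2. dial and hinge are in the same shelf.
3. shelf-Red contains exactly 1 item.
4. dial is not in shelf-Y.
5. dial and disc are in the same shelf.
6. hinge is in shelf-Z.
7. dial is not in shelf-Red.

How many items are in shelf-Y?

1

From (4): dial ∉ shelf-Y.
From (6): hinge ∈ shelf-Z.
From (7): dial ∉ shelf-Red.
(2): dial matches hinge: dial ∈ shelf-Z.
(5): disc matches dial: disc ∉ shelf-Red.
(5): disc matches dial: disc ∉ shelf-Y.
(5): disc matches dial: disc ∈ shelf-Z.
(1): shelf-Z already has 3, so the rest are out.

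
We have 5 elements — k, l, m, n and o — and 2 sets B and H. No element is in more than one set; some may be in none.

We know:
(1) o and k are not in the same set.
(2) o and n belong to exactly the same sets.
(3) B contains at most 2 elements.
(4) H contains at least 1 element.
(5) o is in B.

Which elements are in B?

B = {n, o}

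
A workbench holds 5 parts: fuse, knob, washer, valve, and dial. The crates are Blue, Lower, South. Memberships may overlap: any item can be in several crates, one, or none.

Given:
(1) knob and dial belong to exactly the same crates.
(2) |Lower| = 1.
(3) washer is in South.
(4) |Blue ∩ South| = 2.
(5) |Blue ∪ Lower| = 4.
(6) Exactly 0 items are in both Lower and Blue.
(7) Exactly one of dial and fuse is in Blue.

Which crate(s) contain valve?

valve: Blue

From (3): washer ∈ South.
Suppose valve ∉ Blue: no assignment then satisfies all the clues, so valve ∈ Blue.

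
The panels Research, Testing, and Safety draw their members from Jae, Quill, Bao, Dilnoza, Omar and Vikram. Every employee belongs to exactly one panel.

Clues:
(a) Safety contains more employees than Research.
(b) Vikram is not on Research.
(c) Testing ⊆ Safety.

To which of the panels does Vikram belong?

Vikram: Safety

From (b): Vikram ∉ Research.
Suppose Vikram ∈ Testing: no assignment then satisfies all the clues, so Vikram ∉ Testing.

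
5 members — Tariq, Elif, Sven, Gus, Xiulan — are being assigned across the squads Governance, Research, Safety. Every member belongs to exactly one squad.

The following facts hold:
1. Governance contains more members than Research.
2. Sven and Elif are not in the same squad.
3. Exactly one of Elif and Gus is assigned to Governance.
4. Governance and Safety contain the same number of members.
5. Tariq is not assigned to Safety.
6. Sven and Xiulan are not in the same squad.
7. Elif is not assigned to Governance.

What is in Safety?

From (5): Tariq ∉ Safety.
From (7): Elif ∉ Governance.
(3) (exactly one): Gus ∈ Governance.
Suppose Elif ∉ Safety: no assignment then satisfies all the clues, so Elif ∈ Safety.

Safety = {Elif, Xiulan}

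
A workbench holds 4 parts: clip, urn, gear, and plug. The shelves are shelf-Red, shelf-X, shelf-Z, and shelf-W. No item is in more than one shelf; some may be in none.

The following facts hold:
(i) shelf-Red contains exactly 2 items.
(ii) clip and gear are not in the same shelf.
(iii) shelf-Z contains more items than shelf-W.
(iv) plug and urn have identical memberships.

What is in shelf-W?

shelf-W = {}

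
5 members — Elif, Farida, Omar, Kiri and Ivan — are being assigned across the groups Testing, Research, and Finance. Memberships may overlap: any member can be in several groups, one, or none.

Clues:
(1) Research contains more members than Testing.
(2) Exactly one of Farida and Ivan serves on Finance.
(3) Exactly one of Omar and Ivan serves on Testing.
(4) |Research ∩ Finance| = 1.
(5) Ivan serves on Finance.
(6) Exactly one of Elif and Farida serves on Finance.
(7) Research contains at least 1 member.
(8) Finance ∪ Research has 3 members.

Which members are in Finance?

From (5): Ivan ∈ Finance.
(2) (exactly one): Farida ∉ Finance.
(6) (exactly one): Elif ∈ Finance.
Suppose Omar ∈ Finance: no assignment then satisfies all the clues, so Omar ∉ Finance.

Finance = {Elif, Ivan}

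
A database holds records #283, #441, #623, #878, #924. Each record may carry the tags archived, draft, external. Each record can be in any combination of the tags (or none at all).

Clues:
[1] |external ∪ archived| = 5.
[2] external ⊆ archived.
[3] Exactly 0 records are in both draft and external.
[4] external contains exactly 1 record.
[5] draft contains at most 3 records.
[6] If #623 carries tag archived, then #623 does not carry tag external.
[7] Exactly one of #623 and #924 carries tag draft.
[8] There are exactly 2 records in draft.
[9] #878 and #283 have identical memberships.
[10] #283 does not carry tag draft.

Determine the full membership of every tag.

From (10): #283 ∉ draft.
(9): #878 matches #283: #878 ∉ draft.
Suppose #283 ∉ archived: no assignment then satisfies all the clues, so #283 ∈ archived.

archived = {#283, #441, #623, #878, #924}; draft = {#441, #623}; external = {#924}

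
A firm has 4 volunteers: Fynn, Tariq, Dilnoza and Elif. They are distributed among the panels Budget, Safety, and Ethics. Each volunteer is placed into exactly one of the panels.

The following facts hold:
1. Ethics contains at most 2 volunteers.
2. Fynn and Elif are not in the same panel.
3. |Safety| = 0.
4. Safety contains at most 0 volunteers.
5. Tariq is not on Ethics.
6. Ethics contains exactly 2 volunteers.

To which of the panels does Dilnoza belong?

Dilnoza: Ethics

From (5): Tariq ∉ Ethics.
(3): Safety already has 0, so the rest are out.
Only one panel left: Tariq ∈ Budget.
Suppose Dilnoza ∈ Budget: no assignment then satisfies all the clues, so Dilnoza ∉ Budget.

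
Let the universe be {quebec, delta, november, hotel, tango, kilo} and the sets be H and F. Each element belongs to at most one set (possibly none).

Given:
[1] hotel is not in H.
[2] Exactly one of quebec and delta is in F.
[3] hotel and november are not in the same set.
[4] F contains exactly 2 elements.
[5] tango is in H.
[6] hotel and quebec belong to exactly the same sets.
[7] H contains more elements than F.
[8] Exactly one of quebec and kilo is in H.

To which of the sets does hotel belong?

From (1): hotel ∉ H.
From (5): tango ∈ H.
(6): quebec matches hotel: quebec ∉ H.
(8) (exactly one): kilo ∈ H.
Suppose hotel ∉ F: no assignment then satisfies all the clues, so hotel ∈ F.

hotel: F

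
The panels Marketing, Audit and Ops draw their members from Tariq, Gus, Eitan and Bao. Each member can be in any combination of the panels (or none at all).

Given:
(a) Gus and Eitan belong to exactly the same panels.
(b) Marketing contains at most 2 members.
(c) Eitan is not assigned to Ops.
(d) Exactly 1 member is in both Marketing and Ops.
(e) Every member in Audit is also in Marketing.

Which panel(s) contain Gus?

Gus: none

From (c): Eitan ∉ Ops.
(a): Gus matches Eitan: Gus ∉ Ops.
Suppose Gus ∈ Marketing: no assignment then satisfies all the clues, so Gus ∉ Marketing.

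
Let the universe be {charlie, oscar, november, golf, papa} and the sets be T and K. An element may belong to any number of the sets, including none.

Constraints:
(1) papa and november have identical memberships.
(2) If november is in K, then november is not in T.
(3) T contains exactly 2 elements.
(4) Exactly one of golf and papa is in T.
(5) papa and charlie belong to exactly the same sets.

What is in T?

T = {golf, oscar}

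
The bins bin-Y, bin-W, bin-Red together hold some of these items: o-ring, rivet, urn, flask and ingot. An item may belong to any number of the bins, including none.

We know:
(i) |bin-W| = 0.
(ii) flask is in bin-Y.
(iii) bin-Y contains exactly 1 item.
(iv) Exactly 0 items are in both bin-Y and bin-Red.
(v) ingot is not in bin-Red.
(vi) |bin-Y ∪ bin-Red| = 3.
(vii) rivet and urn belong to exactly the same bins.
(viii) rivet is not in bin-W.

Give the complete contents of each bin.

bin-Y = {flask}; bin-W = {}; bin-Red = {rivet, urn}

From (ii): flask ∈ bin-Y.
From (v): ingot ∉ bin-Red.
From (viii): rivet ∉ bin-W.
(i): bin-W already has 0, so the rest are out.
(iii): bin-Y already has 1, so the rest are out.
Suppose o-ring ∈ bin-Red: no assignment then satisfies all the clues, so o-ring ∉ bin-Red.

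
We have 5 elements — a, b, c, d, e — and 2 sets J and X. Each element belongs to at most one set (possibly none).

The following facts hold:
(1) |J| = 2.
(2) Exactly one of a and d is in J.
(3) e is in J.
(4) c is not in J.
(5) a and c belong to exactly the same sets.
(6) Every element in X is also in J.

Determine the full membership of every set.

From (3): e ∈ J.
From (4): c ∉ J.
(5): a matches c: a ∉ J.
(6) contrapositive: a ∉ X.
(6) contrapositive: c ∉ X.
(2) (exactly one): d ∈ J.
(1): J already has 2, so the rest are out.
(6) contrapositive: b ∉ X.

J = {d, e}; X = {}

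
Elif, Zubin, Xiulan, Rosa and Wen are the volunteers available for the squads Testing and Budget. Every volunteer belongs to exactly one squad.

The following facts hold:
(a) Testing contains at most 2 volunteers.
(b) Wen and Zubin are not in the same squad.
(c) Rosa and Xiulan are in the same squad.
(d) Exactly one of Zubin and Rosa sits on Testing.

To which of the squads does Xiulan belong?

Xiulan: Budget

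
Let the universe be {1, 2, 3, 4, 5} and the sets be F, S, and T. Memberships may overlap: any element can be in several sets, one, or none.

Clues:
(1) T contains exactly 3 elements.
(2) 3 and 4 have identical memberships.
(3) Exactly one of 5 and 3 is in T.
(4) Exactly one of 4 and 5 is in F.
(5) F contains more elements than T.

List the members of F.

F = {1, 2, 3, 4}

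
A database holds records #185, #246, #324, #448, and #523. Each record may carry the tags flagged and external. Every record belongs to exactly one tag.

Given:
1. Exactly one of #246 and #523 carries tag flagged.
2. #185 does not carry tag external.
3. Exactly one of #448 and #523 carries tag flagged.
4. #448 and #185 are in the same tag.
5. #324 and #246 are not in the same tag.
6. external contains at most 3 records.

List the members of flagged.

From (2): #185 ∉ external.
(4): #448 matches #185: #448 ∉ external.
Only one tag left: #185 ∈ flagged.
Only one tag left: #448 ∈ flagged.
(3) (exactly one): #523 ∉ flagged.
Only one tag left: #523 ∈ external.
(1) (exactly one): #246 ∈ flagged.
(5): #324 ∉ flagged.
Only one tag left: #324 ∈ external.

flagged = {#185, #246, #448}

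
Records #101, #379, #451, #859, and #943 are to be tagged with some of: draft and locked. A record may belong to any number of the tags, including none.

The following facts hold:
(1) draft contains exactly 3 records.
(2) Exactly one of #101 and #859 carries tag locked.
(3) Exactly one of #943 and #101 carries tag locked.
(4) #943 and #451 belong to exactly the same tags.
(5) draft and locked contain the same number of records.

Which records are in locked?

locked = {#451, #859, #943}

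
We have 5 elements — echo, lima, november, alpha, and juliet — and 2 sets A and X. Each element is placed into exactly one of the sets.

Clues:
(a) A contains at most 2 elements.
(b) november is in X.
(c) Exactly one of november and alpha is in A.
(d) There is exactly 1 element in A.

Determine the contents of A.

From (b): november ∈ X.
(c) (exactly one): alpha ∈ A.
(d): A already has 1, so the rest are out.
Only one set left: echo ∈ X.
Only one set left: lima ∈ X.
Only one set left: juliet ∈ X.

A = {alpha}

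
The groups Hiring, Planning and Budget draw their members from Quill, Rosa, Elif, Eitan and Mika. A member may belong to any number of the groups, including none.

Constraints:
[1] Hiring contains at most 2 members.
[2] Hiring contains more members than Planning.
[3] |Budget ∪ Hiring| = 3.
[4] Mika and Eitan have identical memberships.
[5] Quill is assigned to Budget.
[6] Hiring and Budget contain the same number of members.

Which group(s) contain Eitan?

From (5): Quill ∈ Budget.
Suppose Eitan ∈ Hiring: no assignment then satisfies all the clues, so Eitan ∉ Hiring.

Eitan: none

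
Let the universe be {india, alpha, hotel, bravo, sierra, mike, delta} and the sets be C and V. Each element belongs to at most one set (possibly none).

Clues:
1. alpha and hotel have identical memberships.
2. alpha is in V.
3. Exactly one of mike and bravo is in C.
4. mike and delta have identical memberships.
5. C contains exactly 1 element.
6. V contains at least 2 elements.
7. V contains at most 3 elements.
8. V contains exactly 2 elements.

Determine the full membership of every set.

C = {bravo}; V = {alpha, hotel}

From (2): alpha ∈ V.
(1): hotel matches alpha: hotel ∉ C.
(1): hotel matches alpha: hotel ∈ V.
(8): V already has 2, so the rest are out.
Suppose india ∈ C: no assignment then satisfies all the clues, so india ∉ C.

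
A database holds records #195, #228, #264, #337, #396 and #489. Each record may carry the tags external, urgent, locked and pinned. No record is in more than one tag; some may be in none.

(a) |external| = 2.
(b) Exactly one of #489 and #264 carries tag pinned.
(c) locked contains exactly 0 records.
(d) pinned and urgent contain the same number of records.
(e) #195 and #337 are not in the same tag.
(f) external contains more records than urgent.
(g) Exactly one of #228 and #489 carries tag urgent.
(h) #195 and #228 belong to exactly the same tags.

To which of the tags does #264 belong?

#264: pinned

(c): locked already has 0, so the rest are out.
Suppose #264 ∈ external: no assignment then satisfies all the clues, so #264 ∉ external.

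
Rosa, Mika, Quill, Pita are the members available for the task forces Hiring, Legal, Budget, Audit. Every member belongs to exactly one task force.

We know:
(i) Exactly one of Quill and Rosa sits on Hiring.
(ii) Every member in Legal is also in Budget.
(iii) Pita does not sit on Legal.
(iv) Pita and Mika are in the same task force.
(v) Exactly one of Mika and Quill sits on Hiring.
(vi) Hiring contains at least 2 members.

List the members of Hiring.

Hiring = {Mika, Pita, Rosa}

From (iii): Pita ∉ Legal.
(iv): Mika matches Pita: Mika ∉ Legal.
Suppose Rosa ∉ Hiring: no assignment then satisfies all the clues, so Rosa ∈ Hiring.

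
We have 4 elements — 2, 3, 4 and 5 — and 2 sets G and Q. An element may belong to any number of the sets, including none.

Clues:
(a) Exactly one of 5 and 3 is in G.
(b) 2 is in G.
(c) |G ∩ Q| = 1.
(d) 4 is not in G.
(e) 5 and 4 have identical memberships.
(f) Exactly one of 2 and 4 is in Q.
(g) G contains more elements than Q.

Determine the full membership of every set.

G = {2, 3}; Q = {2}

From (b): 2 ∈ G.
From (d): 4 ∉ G.
(e): 5 matches 4: 5 ∉ G.
(a) (exactly one): 3 ∈ G.
Suppose 2 ∉ Q: no assignment then satisfies all the clues, so 2 ∈ Q.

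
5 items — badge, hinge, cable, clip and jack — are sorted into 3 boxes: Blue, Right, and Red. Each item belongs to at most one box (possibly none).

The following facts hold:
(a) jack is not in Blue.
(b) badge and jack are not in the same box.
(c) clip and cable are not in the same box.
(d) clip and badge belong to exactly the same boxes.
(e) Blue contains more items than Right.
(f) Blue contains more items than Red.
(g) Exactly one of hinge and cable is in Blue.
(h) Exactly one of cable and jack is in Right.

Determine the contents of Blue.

Blue = {badge, clip, hinge}

From (a): jack ∉ Blue.
Suppose badge ∉ Blue: no assignment then satisfies all the clues, so badge ∈ Blue.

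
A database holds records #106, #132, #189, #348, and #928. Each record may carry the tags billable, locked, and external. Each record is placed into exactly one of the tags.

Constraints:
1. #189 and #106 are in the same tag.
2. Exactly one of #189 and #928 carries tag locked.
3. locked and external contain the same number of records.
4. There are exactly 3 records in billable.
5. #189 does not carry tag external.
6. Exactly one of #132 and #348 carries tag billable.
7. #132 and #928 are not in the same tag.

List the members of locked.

locked = {#928}

From (5): #189 ∉ external.
(1): #106 matches #189: #106 ∉ external.
Suppose #106 ∈ locked: no assignment then satisfies all the clues, so #106 ∉ locked.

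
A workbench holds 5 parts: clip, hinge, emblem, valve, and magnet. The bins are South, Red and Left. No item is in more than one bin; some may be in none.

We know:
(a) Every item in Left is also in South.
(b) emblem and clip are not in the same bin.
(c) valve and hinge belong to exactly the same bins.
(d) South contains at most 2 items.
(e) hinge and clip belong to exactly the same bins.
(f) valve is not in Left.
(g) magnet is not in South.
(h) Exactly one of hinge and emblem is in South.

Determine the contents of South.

South = {emblem}

From (f): valve ∉ Left.
From (g): magnet ∉ South.
(a) contrapositive: magnet ∉ Left.
(c): hinge matches valve: hinge ∉ Left.
(e): clip matches hinge: clip ∉ Left.
Suppose clip ∈ South: no assignment then satisfies all the clues, so clip ∉ South.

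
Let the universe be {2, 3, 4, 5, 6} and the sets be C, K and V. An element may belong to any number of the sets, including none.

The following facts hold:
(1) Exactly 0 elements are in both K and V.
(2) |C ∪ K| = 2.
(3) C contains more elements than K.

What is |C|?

2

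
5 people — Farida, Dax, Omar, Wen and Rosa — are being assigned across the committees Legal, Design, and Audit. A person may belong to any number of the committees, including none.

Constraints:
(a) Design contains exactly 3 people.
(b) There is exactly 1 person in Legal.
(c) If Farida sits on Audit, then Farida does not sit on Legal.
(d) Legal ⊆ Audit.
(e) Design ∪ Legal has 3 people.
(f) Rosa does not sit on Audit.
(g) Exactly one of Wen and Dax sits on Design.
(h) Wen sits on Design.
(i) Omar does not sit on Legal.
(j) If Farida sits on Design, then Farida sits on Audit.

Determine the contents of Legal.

From (f): Rosa ∉ Audit.
From (h): Wen ∈ Design.
From (i): Omar ∉ Legal.
(d) contrapositive: Rosa ∉ Legal.
(g) (exactly one): Dax ∉ Design.
Suppose Farida ∈ Legal: no assignment then satisfies all the clues, so Farida ∉ Legal.

Legal = {Wen}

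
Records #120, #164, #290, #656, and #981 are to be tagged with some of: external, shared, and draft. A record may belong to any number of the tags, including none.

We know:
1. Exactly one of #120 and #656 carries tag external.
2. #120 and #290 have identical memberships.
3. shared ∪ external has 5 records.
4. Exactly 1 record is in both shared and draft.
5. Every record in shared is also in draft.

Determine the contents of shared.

shared = {#656}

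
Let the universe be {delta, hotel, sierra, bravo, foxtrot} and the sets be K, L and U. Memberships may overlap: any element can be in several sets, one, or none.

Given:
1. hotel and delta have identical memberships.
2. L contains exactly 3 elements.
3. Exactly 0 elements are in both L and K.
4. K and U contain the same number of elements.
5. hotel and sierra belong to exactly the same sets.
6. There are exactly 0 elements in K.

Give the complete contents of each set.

K = {}; L = {delta, hotel, sierra}; U = {}

(6): K already has 0, so the rest are out.
Suppose delta ∉ L: no assignment then satisfies all the clues, so delta ∈ L.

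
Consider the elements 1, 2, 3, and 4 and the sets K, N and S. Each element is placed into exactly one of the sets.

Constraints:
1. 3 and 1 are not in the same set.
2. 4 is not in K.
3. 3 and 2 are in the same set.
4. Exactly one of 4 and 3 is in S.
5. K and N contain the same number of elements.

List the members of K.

K = {1}

From (2): 4 ∉ K.
Suppose 1 ∉ K: no assignment then satisfies all the clues, so 1 ∈ K.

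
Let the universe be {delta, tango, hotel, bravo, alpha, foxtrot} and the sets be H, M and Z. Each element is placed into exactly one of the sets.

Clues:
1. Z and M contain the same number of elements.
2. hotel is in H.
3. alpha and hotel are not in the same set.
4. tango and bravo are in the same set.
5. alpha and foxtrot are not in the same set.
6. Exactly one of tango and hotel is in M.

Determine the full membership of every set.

H = {foxtrot, hotel}; M = {bravo, tango}; Z = {alpha, delta}

From (2): hotel ∈ H.
(3): alpha ∉ H.
(6) (exactly one): tango ∈ M.
(4): bravo matches tango: bravo ∉ H.
(4): bravo matches tango: bravo ∈ M.
Suppose delta ∈ H: no assignment then satisfies all the clues, so delta ∉ H.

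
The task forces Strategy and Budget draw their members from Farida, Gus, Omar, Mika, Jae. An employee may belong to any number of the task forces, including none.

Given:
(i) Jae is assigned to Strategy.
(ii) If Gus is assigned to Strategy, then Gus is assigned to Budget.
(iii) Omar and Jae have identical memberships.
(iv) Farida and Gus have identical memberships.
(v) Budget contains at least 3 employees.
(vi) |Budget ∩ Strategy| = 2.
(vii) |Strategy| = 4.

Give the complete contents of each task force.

Strategy = {Farida, Gus, Jae, Omar}; Budget = {Farida, Gus, Mika}

From (i): Jae ∈ Strategy.
(iii): Omar matches Jae: Omar ∈ Strategy.
Suppose Farida ∉ Strategy: no assignment then satisfies all the clues, so Farida ∈ Strategy.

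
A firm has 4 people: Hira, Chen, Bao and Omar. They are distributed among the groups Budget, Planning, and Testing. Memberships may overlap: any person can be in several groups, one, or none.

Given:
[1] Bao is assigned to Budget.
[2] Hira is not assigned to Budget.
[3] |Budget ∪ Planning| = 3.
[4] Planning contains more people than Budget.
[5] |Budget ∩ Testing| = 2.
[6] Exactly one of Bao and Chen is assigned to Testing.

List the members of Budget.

Budget = {Bao, Omar}

From (1): Bao ∈ Budget.
From (2): Hira ∉ Budget.
Suppose Chen ∈ Budget: no assignment then satisfies all the clues, so Chen ∉ Budget.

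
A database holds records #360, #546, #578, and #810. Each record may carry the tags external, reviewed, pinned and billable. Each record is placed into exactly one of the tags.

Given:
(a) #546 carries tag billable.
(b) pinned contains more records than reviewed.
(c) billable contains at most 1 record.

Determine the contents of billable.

billable = {#546}

From (a): #546 ∈ billable.
(c): billable already has 1, so the rest are out.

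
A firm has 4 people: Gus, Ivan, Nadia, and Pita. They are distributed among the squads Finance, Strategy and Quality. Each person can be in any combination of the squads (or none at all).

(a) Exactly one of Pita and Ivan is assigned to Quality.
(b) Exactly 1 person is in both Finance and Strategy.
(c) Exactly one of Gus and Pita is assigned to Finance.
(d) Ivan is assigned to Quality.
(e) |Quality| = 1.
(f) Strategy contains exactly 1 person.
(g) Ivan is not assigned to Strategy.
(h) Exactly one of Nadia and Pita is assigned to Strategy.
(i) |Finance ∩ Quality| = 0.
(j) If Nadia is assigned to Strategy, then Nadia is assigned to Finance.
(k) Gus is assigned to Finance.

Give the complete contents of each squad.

Finance = {Gus, Nadia}; Strategy = {Nadia}; Quality = {Ivan}

From (d): Ivan ∈ Quality.
From (g): Ivan ∉ Strategy.
From (k): Gus ∈ Finance.
(a) (exactly one): Pita ∉ Quality.
(c) (exactly one): Pita ∉ Finance.
(e): Quality already has 1, so the rest are out.
Suppose Gus ∈ Strategy: no assignment then satisfies all the clues, so Gus ∉ Strategy.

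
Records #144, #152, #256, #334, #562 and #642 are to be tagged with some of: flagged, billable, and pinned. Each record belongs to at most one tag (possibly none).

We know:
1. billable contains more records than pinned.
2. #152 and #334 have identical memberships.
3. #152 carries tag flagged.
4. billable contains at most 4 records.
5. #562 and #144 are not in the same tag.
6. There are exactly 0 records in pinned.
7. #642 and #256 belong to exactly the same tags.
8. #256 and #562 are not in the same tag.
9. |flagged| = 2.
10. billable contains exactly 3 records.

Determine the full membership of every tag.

flagged = {#152, #334}; billable = {#144, #256, #642}; pinned = {}

From (3): #152 ∈ flagged.
(2): #334 matches #152: #334 ∈ flagged.
(6): pinned already has 0, so the rest are out.
(9): flagged already has 2, so the rest are out.
Suppose #144 ∉ billable: no assignment then satisfies all the clues, so #144 ∈ billable.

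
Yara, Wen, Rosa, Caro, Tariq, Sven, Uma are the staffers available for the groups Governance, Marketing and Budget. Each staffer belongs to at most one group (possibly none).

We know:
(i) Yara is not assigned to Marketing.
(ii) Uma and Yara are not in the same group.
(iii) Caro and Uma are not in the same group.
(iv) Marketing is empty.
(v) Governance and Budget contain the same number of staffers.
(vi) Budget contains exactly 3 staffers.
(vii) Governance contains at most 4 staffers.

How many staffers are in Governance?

From (i): Yara ∉ Marketing.
(iv): Marketing already has 0, so the rest are out.

3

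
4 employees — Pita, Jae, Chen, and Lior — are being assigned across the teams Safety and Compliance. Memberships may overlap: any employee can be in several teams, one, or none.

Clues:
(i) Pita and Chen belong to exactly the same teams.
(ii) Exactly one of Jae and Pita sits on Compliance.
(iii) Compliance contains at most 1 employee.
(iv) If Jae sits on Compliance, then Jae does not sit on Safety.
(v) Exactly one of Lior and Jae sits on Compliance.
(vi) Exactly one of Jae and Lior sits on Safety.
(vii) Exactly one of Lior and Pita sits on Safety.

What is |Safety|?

1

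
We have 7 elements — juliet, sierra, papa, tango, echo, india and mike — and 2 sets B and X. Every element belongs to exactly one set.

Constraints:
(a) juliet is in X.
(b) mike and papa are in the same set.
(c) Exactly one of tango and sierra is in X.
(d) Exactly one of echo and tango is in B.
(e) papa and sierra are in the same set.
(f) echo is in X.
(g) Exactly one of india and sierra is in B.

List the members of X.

From (a): juliet ∈ X.
From (f): echo ∈ X.
(d) (exactly one): tango ∈ B.
(c) (exactly one): sierra ∈ X.
(e): papa matches sierra: papa ∉ B.
(e): papa matches sierra: papa ∈ X.
(g) (exactly one): india ∈ B.
(b): mike matches papa: mike ∉ B.
(b): mike matches papa: mike ∈ X.

X = {echo, juliet, mike, papa, sierra}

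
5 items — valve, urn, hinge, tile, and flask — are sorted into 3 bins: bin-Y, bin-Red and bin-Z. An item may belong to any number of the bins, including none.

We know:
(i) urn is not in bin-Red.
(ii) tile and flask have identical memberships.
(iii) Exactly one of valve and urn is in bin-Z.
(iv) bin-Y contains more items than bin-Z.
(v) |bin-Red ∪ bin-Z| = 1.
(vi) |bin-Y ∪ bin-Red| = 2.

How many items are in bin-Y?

2

From (i): urn ∉ bin-Red.
Suppose hinge ∈ bin-Red: no assignment then satisfies all the clues, so hinge ∉ bin-Red.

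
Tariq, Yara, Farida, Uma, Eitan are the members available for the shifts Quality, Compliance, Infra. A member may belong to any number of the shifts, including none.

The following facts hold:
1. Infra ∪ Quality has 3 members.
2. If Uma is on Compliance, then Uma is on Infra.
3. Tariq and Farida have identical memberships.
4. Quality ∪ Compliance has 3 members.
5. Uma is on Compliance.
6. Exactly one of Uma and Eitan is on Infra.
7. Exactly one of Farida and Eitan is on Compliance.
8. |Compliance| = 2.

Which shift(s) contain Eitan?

Eitan: Compliance, Quality

From (5): Uma ∈ Compliance.
(2): Uma ∈ Infra.
(6) (exactly one): Eitan ∉ Infra.
Suppose Eitan ∉ Quality: no assignment then satisfies all the clues, so Eitan ∈ Quality.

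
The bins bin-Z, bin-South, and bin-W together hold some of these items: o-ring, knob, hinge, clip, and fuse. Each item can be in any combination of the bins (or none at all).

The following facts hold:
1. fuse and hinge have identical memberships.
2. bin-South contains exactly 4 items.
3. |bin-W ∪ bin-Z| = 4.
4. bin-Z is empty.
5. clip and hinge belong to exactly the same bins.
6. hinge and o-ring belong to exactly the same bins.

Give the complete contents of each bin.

bin-Z = {}; bin-South = {clip, fuse, hinge, o-ring}; bin-W = {clip, fuse, hinge, o-ring}

(4): bin-Z already has 0, so the rest are out.
Suppose o-ring ∉ bin-South: no assignment then satisfies all the clues, so o-ring ∈ bin-South.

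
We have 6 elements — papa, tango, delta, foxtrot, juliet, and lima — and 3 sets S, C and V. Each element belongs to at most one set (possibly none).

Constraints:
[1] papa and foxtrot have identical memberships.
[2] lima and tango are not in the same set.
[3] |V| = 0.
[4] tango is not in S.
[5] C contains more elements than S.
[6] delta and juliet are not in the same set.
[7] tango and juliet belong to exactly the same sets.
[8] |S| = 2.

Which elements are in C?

C = {foxtrot, juliet, papa, tango}

From (4): tango ∉ S.
(3): V already has 0, so the rest are out.
(7): juliet matches tango: juliet ∉ S.
Suppose papa ∉ C: no assignment then satisfies all the clues, so papa ∈ C.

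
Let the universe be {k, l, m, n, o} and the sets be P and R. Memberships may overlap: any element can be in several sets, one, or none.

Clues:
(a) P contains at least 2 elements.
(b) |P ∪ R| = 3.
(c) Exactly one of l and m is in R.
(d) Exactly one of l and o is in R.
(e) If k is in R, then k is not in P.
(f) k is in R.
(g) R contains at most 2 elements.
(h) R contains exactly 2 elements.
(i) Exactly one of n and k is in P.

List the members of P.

P = {l, n}

From (f): k ∈ R.
(e): k ∉ P.
(i) (exactly one): n ∈ P.
Suppose l ∉ P: no assignment then satisfies all the clues, so l ∈ P.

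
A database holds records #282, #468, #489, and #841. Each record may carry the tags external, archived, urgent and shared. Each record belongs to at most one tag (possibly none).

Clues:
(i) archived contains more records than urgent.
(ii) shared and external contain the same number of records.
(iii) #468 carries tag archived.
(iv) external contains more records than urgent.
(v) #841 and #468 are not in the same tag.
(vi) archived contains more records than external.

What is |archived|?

2

From (iii): #468 ∈ archived.
(v): #841 ∉ archived.
Suppose #282 ∈ urgent: no assignment then satisfies all the clues, so #282 ∉ urgent.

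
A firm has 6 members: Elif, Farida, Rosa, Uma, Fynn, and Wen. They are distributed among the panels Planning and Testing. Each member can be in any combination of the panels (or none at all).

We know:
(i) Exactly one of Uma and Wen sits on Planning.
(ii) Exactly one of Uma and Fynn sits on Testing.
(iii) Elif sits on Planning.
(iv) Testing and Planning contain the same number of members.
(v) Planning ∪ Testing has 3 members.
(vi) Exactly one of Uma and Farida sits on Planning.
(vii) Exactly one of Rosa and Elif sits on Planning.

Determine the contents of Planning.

Planning = {Elif, Uma}

From (iii): Elif ∈ Planning.
(vii) (exactly one): Rosa ∉ Planning.
Suppose Farida ∈ Planning: no assignment then satisfies all the clues, so Farida ∉ Planning.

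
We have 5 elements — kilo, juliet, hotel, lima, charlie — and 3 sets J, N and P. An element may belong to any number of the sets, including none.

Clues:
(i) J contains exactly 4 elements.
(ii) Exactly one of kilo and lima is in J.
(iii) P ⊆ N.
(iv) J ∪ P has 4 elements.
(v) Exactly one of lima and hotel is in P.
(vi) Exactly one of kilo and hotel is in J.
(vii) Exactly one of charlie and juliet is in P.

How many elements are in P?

2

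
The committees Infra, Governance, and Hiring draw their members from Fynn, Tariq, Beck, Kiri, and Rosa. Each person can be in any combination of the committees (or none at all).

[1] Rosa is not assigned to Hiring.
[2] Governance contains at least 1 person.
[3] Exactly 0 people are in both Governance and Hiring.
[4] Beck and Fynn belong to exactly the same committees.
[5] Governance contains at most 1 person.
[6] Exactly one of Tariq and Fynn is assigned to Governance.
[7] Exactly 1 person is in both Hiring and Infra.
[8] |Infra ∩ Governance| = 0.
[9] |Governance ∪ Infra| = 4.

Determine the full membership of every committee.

Infra = {Beck, Fynn, Kiri}; Governance = {Tariq}; Hiring = {Kiri}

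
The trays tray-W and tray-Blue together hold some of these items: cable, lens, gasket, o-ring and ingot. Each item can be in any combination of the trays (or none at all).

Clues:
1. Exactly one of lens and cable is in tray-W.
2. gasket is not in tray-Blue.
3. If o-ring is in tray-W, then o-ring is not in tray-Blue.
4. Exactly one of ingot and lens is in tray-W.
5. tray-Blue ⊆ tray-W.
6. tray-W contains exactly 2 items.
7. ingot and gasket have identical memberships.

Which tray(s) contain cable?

cable: none

From (2): gasket ∉ tray-Blue.
(7): ingot matches gasket: ingot ∉ tray-Blue.
Suppose cable ∈ tray-W: no assignment then satisfies all the clues, so cable ∉ tray-W.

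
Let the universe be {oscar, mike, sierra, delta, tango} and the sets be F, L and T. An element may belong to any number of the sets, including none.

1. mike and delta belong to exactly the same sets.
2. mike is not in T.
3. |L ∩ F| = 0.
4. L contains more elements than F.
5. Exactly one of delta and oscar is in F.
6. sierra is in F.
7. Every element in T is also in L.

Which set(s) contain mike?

mike: L

From (2): mike ∉ T.
From (6): sierra ∈ F.
(1): delta matches mike: delta ∉ T.
Suppose mike ∈ F: no assignment then satisfies all the clues, so mike ∉ F.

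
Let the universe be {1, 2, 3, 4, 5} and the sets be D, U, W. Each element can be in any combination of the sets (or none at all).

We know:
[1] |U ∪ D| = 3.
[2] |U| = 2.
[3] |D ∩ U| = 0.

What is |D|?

1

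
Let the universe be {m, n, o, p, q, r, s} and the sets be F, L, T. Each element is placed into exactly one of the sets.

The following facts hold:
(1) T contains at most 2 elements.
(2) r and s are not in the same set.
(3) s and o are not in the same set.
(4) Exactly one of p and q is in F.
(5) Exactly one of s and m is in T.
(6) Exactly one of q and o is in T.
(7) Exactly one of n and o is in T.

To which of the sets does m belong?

m: T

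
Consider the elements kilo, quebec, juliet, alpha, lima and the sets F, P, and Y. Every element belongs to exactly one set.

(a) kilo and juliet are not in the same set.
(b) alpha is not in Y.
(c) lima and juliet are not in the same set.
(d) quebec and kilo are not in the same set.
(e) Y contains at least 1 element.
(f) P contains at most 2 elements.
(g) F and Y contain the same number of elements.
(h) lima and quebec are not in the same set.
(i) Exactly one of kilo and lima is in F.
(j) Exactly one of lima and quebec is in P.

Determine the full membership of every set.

F = {alpha, kilo}; P = {lima}; Y = {juliet, quebec}

From (b): alpha ∉ Y.
Suppose kilo ∉ F: no assignment then satisfies all the clues, so kilo ∈ F.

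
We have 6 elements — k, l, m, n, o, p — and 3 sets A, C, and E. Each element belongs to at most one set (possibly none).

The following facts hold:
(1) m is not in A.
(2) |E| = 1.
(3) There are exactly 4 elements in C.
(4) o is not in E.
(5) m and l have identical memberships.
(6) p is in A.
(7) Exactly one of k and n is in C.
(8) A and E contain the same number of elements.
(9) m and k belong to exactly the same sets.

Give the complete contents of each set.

From (1): m ∉ A.
From (4): o ∉ E.
From (6): p ∈ A.
(5): l matches m: l ∉ A.
(9): k matches m: k ∉ A.
Suppose k ∉ C: no assignment then satisfies all the clues, so k ∈ C.

A = {p}; C = {k, l, m, o}; E = {n}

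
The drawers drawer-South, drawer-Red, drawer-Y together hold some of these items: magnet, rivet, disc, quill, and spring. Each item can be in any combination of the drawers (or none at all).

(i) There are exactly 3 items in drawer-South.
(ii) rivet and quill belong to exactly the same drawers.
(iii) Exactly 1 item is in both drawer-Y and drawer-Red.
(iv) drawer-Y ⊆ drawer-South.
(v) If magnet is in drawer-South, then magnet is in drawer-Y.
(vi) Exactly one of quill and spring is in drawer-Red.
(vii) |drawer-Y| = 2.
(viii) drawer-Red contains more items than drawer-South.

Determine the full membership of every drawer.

drawer-South = {disc, magnet, spring}; drawer-Red = {disc, magnet, quill, rivet}; drawer-Y = {magnet, spring}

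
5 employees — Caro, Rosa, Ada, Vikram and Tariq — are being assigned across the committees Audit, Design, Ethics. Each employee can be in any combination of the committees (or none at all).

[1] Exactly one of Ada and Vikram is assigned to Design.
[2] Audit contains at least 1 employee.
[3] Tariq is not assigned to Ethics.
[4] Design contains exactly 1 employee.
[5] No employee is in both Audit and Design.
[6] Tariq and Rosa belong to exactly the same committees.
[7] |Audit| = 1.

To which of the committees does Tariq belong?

Tariq: none

From (3): Tariq ∉ Ethics.
(6): Rosa matches Tariq: Rosa ∉ Ethics.
Suppose Tariq ∈ Audit: no assignment then satisfies all the clues, so Tariq ∉ Audit.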